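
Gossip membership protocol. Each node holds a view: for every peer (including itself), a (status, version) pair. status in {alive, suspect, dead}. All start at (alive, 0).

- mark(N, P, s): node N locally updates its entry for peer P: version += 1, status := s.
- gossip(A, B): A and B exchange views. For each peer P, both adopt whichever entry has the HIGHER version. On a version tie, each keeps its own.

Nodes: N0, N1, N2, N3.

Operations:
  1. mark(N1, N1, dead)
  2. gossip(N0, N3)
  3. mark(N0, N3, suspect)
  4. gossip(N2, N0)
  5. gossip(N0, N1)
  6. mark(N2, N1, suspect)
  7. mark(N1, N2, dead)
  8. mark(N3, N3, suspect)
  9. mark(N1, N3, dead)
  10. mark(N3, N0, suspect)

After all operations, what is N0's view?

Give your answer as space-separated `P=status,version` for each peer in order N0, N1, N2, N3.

Answer: N0=alive,0 N1=dead,1 N2=alive,0 N3=suspect,1

Derivation:
Op 1: N1 marks N1=dead -> (dead,v1)
Op 2: gossip N0<->N3 -> N0.N0=(alive,v0) N0.N1=(alive,v0) N0.N2=(alive,v0) N0.N3=(alive,v0) | N3.N0=(alive,v0) N3.N1=(alive,v0) N3.N2=(alive,v0) N3.N3=(alive,v0)
Op 3: N0 marks N3=suspect -> (suspect,v1)
Op 4: gossip N2<->N0 -> N2.N0=(alive,v0) N2.N1=(alive,v0) N2.N2=(alive,v0) N2.N3=(suspect,v1) | N0.N0=(alive,v0) N0.N1=(alive,v0) N0.N2=(alive,v0) N0.N3=(suspect,v1)
Op 5: gossip N0<->N1 -> N0.N0=(alive,v0) N0.N1=(dead,v1) N0.N2=(alive,v0) N0.N3=(suspect,v1) | N1.N0=(alive,v0) N1.N1=(dead,v1) N1.N2=(alive,v0) N1.N3=(suspect,v1)
Op 6: N2 marks N1=suspect -> (suspect,v1)
Op 7: N1 marks N2=dead -> (dead,v1)
Op 8: N3 marks N3=suspect -> (suspect,v1)
Op 9: N1 marks N3=dead -> (dead,v2)
Op 10: N3 marks N0=suspect -> (suspect,v1)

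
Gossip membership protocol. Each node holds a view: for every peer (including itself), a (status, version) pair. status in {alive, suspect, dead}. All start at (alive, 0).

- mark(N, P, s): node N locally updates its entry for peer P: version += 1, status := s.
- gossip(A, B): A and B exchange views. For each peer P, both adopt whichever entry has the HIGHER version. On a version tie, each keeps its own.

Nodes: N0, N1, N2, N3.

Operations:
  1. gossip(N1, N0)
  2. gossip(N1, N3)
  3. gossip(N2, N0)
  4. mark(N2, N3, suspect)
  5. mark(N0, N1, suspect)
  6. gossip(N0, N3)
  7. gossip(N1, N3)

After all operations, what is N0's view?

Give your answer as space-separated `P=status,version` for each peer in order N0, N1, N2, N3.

Answer: N0=alive,0 N1=suspect,1 N2=alive,0 N3=alive,0

Derivation:
Op 1: gossip N1<->N0 -> N1.N0=(alive,v0) N1.N1=(alive,v0) N1.N2=(alive,v0) N1.N3=(alive,v0) | N0.N0=(alive,v0) N0.N1=(alive,v0) N0.N2=(alive,v0) N0.N3=(alive,v0)
Op 2: gossip N1<->N3 -> N1.N0=(alive,v0) N1.N1=(alive,v0) N1.N2=(alive,v0) N1.N3=(alive,v0) | N3.N0=(alive,v0) N3.N1=(alive,v0) N3.N2=(alive,v0) N3.N3=(alive,v0)
Op 3: gossip N2<->N0 -> N2.N0=(alive,v0) N2.N1=(alive,v0) N2.N2=(alive,v0) N2.N3=(alive,v0) | N0.N0=(alive,v0) N0.N1=(alive,v0) N0.N2=(alive,v0) N0.N3=(alive,v0)
Op 4: N2 marks N3=suspect -> (suspect,v1)
Op 5: N0 marks N1=suspect -> (suspect,v1)
Op 6: gossip N0<->N3 -> N0.N0=(alive,v0) N0.N1=(suspect,v1) N0.N2=(alive,v0) N0.N3=(alive,v0) | N3.N0=(alive,v0) N3.N1=(suspect,v1) N3.N2=(alive,v0) N3.N3=(alive,v0)
Op 7: gossip N1<->N3 -> N1.N0=(alive,v0) N1.N1=(suspect,v1) N1.N2=(alive,v0) N1.N3=(alive,v0) | N3.N0=(alive,v0) N3.N1=(suspect,v1) N3.N2=(alive,v0) N3.N3=(alive,v0)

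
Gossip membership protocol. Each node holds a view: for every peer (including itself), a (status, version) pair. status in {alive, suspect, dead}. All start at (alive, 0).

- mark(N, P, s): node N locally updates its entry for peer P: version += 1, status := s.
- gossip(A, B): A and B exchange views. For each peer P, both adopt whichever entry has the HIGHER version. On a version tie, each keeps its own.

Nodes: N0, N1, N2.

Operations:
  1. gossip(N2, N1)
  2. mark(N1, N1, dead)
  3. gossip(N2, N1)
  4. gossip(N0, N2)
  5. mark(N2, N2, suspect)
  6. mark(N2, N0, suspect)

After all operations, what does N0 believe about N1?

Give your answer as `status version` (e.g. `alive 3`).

Answer: dead 1

Derivation:
Op 1: gossip N2<->N1 -> N2.N0=(alive,v0) N2.N1=(alive,v0) N2.N2=(alive,v0) | N1.N0=(alive,v0) N1.N1=(alive,v0) N1.N2=(alive,v0)
Op 2: N1 marks N1=dead -> (dead,v1)
Op 3: gossip N2<->N1 -> N2.N0=(alive,v0) N2.N1=(dead,v1) N2.N2=(alive,v0) | N1.N0=(alive,v0) N1.N1=(dead,v1) N1.N2=(alive,v0)
Op 4: gossip N0<->N2 -> N0.N0=(alive,v0) N0.N1=(dead,v1) N0.N2=(alive,v0) | N2.N0=(alive,v0) N2.N1=(dead,v1) N2.N2=(alive,v0)
Op 5: N2 marks N2=suspect -> (suspect,v1)
Op 6: N2 marks N0=suspect -> (suspect,v1)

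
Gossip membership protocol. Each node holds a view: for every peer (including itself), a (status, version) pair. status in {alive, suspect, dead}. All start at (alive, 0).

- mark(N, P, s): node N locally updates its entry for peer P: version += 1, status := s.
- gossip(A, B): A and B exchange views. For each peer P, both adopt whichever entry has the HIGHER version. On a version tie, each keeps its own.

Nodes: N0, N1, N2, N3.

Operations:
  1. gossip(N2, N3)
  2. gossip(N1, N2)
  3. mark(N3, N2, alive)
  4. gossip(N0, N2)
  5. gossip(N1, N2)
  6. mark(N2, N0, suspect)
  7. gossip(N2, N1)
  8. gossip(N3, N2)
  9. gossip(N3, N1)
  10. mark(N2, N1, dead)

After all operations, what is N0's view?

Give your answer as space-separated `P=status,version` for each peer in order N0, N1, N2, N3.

Answer: N0=alive,0 N1=alive,0 N2=alive,0 N3=alive,0

Derivation:
Op 1: gossip N2<->N3 -> N2.N0=(alive,v0) N2.N1=(alive,v0) N2.N2=(alive,v0) N2.N3=(alive,v0) | N3.N0=(alive,v0) N3.N1=(alive,v0) N3.N2=(alive,v0) N3.N3=(alive,v0)
Op 2: gossip N1<->N2 -> N1.N0=(alive,v0) N1.N1=(alive,v0) N1.N2=(alive,v0) N1.N3=(alive,v0) | N2.N0=(alive,v0) N2.N1=(alive,v0) N2.N2=(alive,v0) N2.N3=(alive,v0)
Op 3: N3 marks N2=alive -> (alive,v1)
Op 4: gossip N0<->N2 -> N0.N0=(alive,v0) N0.N1=(alive,v0) N0.N2=(alive,v0) N0.N3=(alive,v0) | N2.N0=(alive,v0) N2.N1=(alive,v0) N2.N2=(alive,v0) N2.N3=(alive,v0)
Op 5: gossip N1<->N2 -> N1.N0=(alive,v0) N1.N1=(alive,v0) N1.N2=(alive,v0) N1.N3=(alive,v0) | N2.N0=(alive,v0) N2.N1=(alive,v0) N2.N2=(alive,v0) N2.N3=(alive,v0)
Op 6: N2 marks N0=suspect -> (suspect,v1)
Op 7: gossip N2<->N1 -> N2.N0=(suspect,v1) N2.N1=(alive,v0) N2.N2=(alive,v0) N2.N3=(alive,v0) | N1.N0=(suspect,v1) N1.N1=(alive,v0) N1.N2=(alive,v0) N1.N3=(alive,v0)
Op 8: gossip N3<->N2 -> N3.N0=(suspect,v1) N3.N1=(alive,v0) N3.N2=(alive,v1) N3.N3=(alive,v0) | N2.N0=(suspect,v1) N2.N1=(alive,v0) N2.N2=(alive,v1) N2.N3=(alive,v0)
Op 9: gossip N3<->N1 -> N3.N0=(suspect,v1) N3.N1=(alive,v0) N3.N2=(alive,v1) N3.N3=(alive,v0) | N1.N0=(suspect,v1) N1.N1=(alive,v0) N1.N2=(alive,v1) N1.N3=(alive,v0)
Op 10: N2 marks N1=dead -> (dead,v1)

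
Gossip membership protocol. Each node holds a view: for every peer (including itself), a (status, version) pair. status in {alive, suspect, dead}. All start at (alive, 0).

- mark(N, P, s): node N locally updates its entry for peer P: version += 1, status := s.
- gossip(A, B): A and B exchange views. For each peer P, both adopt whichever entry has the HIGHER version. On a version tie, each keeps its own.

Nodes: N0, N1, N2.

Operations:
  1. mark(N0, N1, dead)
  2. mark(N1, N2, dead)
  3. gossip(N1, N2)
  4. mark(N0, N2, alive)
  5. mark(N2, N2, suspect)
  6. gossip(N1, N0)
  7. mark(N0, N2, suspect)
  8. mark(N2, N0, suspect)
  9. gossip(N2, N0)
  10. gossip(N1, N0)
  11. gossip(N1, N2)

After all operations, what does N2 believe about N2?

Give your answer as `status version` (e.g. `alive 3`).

Answer: suspect 2

Derivation:
Op 1: N0 marks N1=dead -> (dead,v1)
Op 2: N1 marks N2=dead -> (dead,v1)
Op 3: gossip N1<->N2 -> N1.N0=(alive,v0) N1.N1=(alive,v0) N1.N2=(dead,v1) | N2.N0=(alive,v0) N2.N1=(alive,v0) N2.N2=(dead,v1)
Op 4: N0 marks N2=alive -> (alive,v1)
Op 5: N2 marks N2=suspect -> (suspect,v2)
Op 6: gossip N1<->N0 -> N1.N0=(alive,v0) N1.N1=(dead,v1) N1.N2=(dead,v1) | N0.N0=(alive,v0) N0.N1=(dead,v1) N0.N2=(alive,v1)
Op 7: N0 marks N2=suspect -> (suspect,v2)
Op 8: N2 marks N0=suspect -> (suspect,v1)
Op 9: gossip N2<->N0 -> N2.N0=(suspect,v1) N2.N1=(dead,v1) N2.N2=(suspect,v2) | N0.N0=(suspect,v1) N0.N1=(dead,v1) N0.N2=(suspect,v2)
Op 10: gossip N1<->N0 -> N1.N0=(suspect,v1) N1.N1=(dead,v1) N1.N2=(suspect,v2) | N0.N0=(suspect,v1) N0.N1=(dead,v1) N0.N2=(suspect,v2)
Op 11: gossip N1<->N2 -> N1.N0=(suspect,v1) N1.N1=(dead,v1) N1.N2=(suspect,v2) | N2.N0=(suspect,v1) N2.N1=(dead,v1) N2.N2=(suspect,v2)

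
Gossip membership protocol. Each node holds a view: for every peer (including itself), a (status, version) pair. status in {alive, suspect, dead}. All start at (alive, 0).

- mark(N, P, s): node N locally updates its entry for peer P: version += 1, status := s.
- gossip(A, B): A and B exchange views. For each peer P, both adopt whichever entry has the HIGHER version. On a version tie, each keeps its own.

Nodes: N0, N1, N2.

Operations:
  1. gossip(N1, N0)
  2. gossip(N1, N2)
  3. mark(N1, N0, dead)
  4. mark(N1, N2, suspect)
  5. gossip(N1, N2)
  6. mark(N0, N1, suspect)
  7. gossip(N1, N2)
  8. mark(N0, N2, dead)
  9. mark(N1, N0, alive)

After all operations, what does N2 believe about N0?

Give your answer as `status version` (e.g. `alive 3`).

Op 1: gossip N1<->N0 -> N1.N0=(alive,v0) N1.N1=(alive,v0) N1.N2=(alive,v0) | N0.N0=(alive,v0) N0.N1=(alive,v0) N0.N2=(alive,v0)
Op 2: gossip N1<->N2 -> N1.N0=(alive,v0) N1.N1=(alive,v0) N1.N2=(alive,v0) | N2.N0=(alive,v0) N2.N1=(alive,v0) N2.N2=(alive,v0)
Op 3: N1 marks N0=dead -> (dead,v1)
Op 4: N1 marks N2=suspect -> (suspect,v1)
Op 5: gossip N1<->N2 -> N1.N0=(dead,v1) N1.N1=(alive,v0) N1.N2=(suspect,v1) | N2.N0=(dead,v1) N2.N1=(alive,v0) N2.N2=(suspect,v1)
Op 6: N0 marks N1=suspect -> (suspect,v1)
Op 7: gossip N1<->N2 -> N1.N0=(dead,v1) N1.N1=(alive,v0) N1.N2=(suspect,v1) | N2.N0=(dead,v1) N2.N1=(alive,v0) N2.N2=(suspect,v1)
Op 8: N0 marks N2=dead -> (dead,v1)
Op 9: N1 marks N0=alive -> (alive,v2)

Answer: dead 1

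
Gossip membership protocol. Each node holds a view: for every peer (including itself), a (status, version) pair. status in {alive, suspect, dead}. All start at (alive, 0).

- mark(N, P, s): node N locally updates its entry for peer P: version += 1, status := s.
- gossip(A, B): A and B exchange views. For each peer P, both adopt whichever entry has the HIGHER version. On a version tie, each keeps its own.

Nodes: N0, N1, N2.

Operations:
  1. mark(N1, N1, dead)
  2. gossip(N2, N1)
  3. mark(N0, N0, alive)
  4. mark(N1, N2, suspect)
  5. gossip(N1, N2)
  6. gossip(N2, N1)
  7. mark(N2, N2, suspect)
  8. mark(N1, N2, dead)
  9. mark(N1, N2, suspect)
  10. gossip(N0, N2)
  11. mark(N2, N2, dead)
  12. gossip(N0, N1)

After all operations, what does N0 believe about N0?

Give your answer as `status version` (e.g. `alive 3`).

Answer: alive 1

Derivation:
Op 1: N1 marks N1=dead -> (dead,v1)
Op 2: gossip N2<->N1 -> N2.N0=(alive,v0) N2.N1=(dead,v1) N2.N2=(alive,v0) | N1.N0=(alive,v0) N1.N1=(dead,v1) N1.N2=(alive,v0)
Op 3: N0 marks N0=alive -> (alive,v1)
Op 4: N1 marks N2=suspect -> (suspect,v1)
Op 5: gossip N1<->N2 -> N1.N0=(alive,v0) N1.N1=(dead,v1) N1.N2=(suspect,v1) | N2.N0=(alive,v0) N2.N1=(dead,v1) N2.N2=(suspect,v1)
Op 6: gossip N2<->N1 -> N2.N0=(alive,v0) N2.N1=(dead,v1) N2.N2=(suspect,v1) | N1.N0=(alive,v0) N1.N1=(dead,v1) N1.N2=(suspect,v1)
Op 7: N2 marks N2=suspect -> (suspect,v2)
Op 8: N1 marks N2=dead -> (dead,v2)
Op 9: N1 marks N2=suspect -> (suspect,v3)
Op 10: gossip N0<->N2 -> N0.N0=(alive,v1) N0.N1=(dead,v1) N0.N2=(suspect,v2) | N2.N0=(alive,v1) N2.N1=(dead,v1) N2.N2=(suspect,v2)
Op 11: N2 marks N2=dead -> (dead,v3)
Op 12: gossip N0<->N1 -> N0.N0=(alive,v1) N0.N1=(dead,v1) N0.N2=(suspect,v3) | N1.N0=(alive,v1) N1.N1=(dead,v1) N1.N2=(suspect,v3)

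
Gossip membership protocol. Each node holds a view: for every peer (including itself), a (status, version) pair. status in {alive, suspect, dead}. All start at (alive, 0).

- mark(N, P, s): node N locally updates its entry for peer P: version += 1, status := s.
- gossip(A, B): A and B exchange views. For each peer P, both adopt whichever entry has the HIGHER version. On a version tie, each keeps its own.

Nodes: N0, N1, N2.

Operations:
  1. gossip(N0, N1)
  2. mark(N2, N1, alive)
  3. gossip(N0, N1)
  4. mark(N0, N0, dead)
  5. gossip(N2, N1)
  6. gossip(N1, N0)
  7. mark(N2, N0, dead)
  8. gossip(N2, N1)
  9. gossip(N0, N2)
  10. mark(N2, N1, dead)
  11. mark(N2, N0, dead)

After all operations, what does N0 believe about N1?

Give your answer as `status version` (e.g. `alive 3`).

Answer: alive 1

Derivation:
Op 1: gossip N0<->N1 -> N0.N0=(alive,v0) N0.N1=(alive,v0) N0.N2=(alive,v0) | N1.N0=(alive,v0) N1.N1=(alive,v0) N1.N2=(alive,v0)
Op 2: N2 marks N1=alive -> (alive,v1)
Op 3: gossip N0<->N1 -> N0.N0=(alive,v0) N0.N1=(alive,v0) N0.N2=(alive,v0) | N1.N0=(alive,v0) N1.N1=(alive,v0) N1.N2=(alive,v0)
Op 4: N0 marks N0=dead -> (dead,v1)
Op 5: gossip N2<->N1 -> N2.N0=(alive,v0) N2.N1=(alive,v1) N2.N2=(alive,v0) | N1.N0=(alive,v0) N1.N1=(alive,v1) N1.N2=(alive,v0)
Op 6: gossip N1<->N0 -> N1.N0=(dead,v1) N1.N1=(alive,v1) N1.N2=(alive,v0) | N0.N0=(dead,v1) N0.N1=(alive,v1) N0.N2=(alive,v0)
Op 7: N2 marks N0=dead -> (dead,v1)
Op 8: gossip N2<->N1 -> N2.N0=(dead,v1) N2.N1=(alive,v1) N2.N2=(alive,v0) | N1.N0=(dead,v1) N1.N1=(alive,v1) N1.N2=(alive,v0)
Op 9: gossip N0<->N2 -> N0.N0=(dead,v1) N0.N1=(alive,v1) N0.N2=(alive,v0) | N2.N0=(dead,v1) N2.N1=(alive,v1) N2.N2=(alive,v0)
Op 10: N2 marks N1=dead -> (dead,v2)
Op 11: N2 marks N0=dead -> (dead,v2)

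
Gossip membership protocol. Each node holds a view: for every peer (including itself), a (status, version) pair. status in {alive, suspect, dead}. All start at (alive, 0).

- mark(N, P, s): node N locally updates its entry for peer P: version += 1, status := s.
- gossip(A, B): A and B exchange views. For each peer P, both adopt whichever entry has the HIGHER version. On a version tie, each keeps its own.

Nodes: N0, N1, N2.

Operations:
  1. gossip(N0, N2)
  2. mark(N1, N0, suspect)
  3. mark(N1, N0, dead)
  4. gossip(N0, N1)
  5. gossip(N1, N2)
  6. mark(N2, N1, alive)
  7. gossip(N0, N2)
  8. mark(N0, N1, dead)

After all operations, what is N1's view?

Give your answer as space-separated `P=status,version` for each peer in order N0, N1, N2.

Answer: N0=dead,2 N1=alive,0 N2=alive,0

Derivation:
Op 1: gossip N0<->N2 -> N0.N0=(alive,v0) N0.N1=(alive,v0) N0.N2=(alive,v0) | N2.N0=(alive,v0) N2.N1=(alive,v0) N2.N2=(alive,v0)
Op 2: N1 marks N0=suspect -> (suspect,v1)
Op 3: N1 marks N0=dead -> (dead,v2)
Op 4: gossip N0<->N1 -> N0.N0=(dead,v2) N0.N1=(alive,v0) N0.N2=(alive,v0) | N1.N0=(dead,v2) N1.N1=(alive,v0) N1.N2=(alive,v0)
Op 5: gossip N1<->N2 -> N1.N0=(dead,v2) N1.N1=(alive,v0) N1.N2=(alive,v0) | N2.N0=(dead,v2) N2.N1=(alive,v0) N2.N2=(alive,v0)
Op 6: N2 marks N1=alive -> (alive,v1)
Op 7: gossip N0<->N2 -> N0.N0=(dead,v2) N0.N1=(alive,v1) N0.N2=(alive,v0) | N2.N0=(dead,v2) N2.N1=(alive,v1) N2.N2=(alive,v0)
Op 8: N0 marks N1=dead -> (dead,v2)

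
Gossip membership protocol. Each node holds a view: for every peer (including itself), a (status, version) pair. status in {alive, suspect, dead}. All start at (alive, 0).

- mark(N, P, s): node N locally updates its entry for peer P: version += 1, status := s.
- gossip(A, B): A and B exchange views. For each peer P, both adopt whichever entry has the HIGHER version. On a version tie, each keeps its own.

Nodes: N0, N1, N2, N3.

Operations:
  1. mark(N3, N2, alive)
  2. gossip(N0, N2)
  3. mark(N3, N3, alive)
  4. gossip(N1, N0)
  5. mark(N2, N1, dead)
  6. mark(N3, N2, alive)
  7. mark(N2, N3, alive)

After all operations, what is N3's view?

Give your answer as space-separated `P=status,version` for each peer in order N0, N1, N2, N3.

Op 1: N3 marks N2=alive -> (alive,v1)
Op 2: gossip N0<->N2 -> N0.N0=(alive,v0) N0.N1=(alive,v0) N0.N2=(alive,v0) N0.N3=(alive,v0) | N2.N0=(alive,v0) N2.N1=(alive,v0) N2.N2=(alive,v0) N2.N3=(alive,v0)
Op 3: N3 marks N3=alive -> (alive,v1)
Op 4: gossip N1<->N0 -> N1.N0=(alive,v0) N1.N1=(alive,v0) N1.N2=(alive,v0) N1.N3=(alive,v0) | N0.N0=(alive,v0) N0.N1=(alive,v0) N0.N2=(alive,v0) N0.N3=(alive,v0)
Op 5: N2 marks N1=dead -> (dead,v1)
Op 6: N3 marks N2=alive -> (alive,v2)
Op 7: N2 marks N3=alive -> (alive,v1)

Answer: N0=alive,0 N1=alive,0 N2=alive,2 N3=alive,1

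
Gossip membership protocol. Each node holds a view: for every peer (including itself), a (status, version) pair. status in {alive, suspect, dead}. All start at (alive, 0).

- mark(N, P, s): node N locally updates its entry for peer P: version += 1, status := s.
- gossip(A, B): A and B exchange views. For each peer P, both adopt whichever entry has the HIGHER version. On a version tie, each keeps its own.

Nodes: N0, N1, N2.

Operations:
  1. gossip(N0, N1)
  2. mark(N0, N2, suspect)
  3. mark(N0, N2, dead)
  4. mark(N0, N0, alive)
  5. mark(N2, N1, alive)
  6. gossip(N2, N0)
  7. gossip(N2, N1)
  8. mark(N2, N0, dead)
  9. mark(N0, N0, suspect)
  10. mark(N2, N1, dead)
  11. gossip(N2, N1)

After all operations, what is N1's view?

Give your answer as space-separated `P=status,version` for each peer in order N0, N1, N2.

Answer: N0=dead,2 N1=dead,2 N2=dead,2

Derivation:
Op 1: gossip N0<->N1 -> N0.N0=(alive,v0) N0.N1=(alive,v0) N0.N2=(alive,v0) | N1.N0=(alive,v0) N1.N1=(alive,v0) N1.N2=(alive,v0)
Op 2: N0 marks N2=suspect -> (suspect,v1)
Op 3: N0 marks N2=dead -> (dead,v2)
Op 4: N0 marks N0=alive -> (alive,v1)
Op 5: N2 marks N1=alive -> (alive,v1)
Op 6: gossip N2<->N0 -> N2.N0=(alive,v1) N2.N1=(alive,v1) N2.N2=(dead,v2) | N0.N0=(alive,v1) N0.N1=(alive,v1) N0.N2=(dead,v2)
Op 7: gossip N2<->N1 -> N2.N0=(alive,v1) N2.N1=(alive,v1) N2.N2=(dead,v2) | N1.N0=(alive,v1) N1.N1=(alive,v1) N1.N2=(dead,v2)
Op 8: N2 marks N0=dead -> (dead,v2)
Op 9: N0 marks N0=suspect -> (suspect,v2)
Op 10: N2 marks N1=dead -> (dead,v2)
Op 11: gossip N2<->N1 -> N2.N0=(dead,v2) N2.N1=(dead,v2) N2.N2=(dead,v2) | N1.N0=(dead,v2) N1.N1=(dead,v2) N1.N2=(dead,v2)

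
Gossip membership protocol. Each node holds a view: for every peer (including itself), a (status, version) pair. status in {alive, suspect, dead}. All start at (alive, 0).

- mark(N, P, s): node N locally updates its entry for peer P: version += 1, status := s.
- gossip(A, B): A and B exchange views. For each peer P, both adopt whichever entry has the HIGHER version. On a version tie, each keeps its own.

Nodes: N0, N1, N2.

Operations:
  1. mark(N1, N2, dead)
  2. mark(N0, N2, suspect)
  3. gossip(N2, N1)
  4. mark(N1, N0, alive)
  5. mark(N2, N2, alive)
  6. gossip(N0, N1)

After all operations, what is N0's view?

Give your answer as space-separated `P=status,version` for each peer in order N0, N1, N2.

Answer: N0=alive,1 N1=alive,0 N2=suspect,1

Derivation:
Op 1: N1 marks N2=dead -> (dead,v1)
Op 2: N0 marks N2=suspect -> (suspect,v1)
Op 3: gossip N2<->N1 -> N2.N0=(alive,v0) N2.N1=(alive,v0) N2.N2=(dead,v1) | N1.N0=(alive,v0) N1.N1=(alive,v0) N1.N2=(dead,v1)
Op 4: N1 marks N0=alive -> (alive,v1)
Op 5: N2 marks N2=alive -> (alive,v2)
Op 6: gossip N0<->N1 -> N0.N0=(alive,v1) N0.N1=(alive,v0) N0.N2=(suspect,v1) | N1.N0=(alive,v1) N1.N1=(alive,v0) N1.N2=(dead,v1)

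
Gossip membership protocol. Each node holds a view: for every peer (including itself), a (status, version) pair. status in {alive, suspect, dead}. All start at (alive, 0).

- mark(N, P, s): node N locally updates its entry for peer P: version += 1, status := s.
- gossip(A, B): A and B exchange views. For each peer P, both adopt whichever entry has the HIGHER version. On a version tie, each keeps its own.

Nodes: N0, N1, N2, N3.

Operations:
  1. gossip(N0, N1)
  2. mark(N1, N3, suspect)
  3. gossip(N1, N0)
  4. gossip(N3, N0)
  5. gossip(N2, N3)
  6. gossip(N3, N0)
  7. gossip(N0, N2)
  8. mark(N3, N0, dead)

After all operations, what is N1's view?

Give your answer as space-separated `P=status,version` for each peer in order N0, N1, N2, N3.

Op 1: gossip N0<->N1 -> N0.N0=(alive,v0) N0.N1=(alive,v0) N0.N2=(alive,v0) N0.N3=(alive,v0) | N1.N0=(alive,v0) N1.N1=(alive,v0) N1.N2=(alive,v0) N1.N3=(alive,v0)
Op 2: N1 marks N3=suspect -> (suspect,v1)
Op 3: gossip N1<->N0 -> N1.N0=(alive,v0) N1.N1=(alive,v0) N1.N2=(alive,v0) N1.N3=(suspect,v1) | N0.N0=(alive,v0) N0.N1=(alive,v0) N0.N2=(alive,v0) N0.N3=(suspect,v1)
Op 4: gossip N3<->N0 -> N3.N0=(alive,v0) N3.N1=(alive,v0) N3.N2=(alive,v0) N3.N3=(suspect,v1) | N0.N0=(alive,v0) N0.N1=(alive,v0) N0.N2=(alive,v0) N0.N3=(suspect,v1)
Op 5: gossip N2<->N3 -> N2.N0=(alive,v0) N2.N1=(alive,v0) N2.N2=(alive,v0) N2.N3=(suspect,v1) | N3.N0=(alive,v0) N3.N1=(alive,v0) N3.N2=(alive,v0) N3.N3=(suspect,v1)
Op 6: gossip N3<->N0 -> N3.N0=(alive,v0) N3.N1=(alive,v0) N3.N2=(alive,v0) N3.N3=(suspect,v1) | N0.N0=(alive,v0) N0.N1=(alive,v0) N0.N2=(alive,v0) N0.N3=(suspect,v1)
Op 7: gossip N0<->N2 -> N0.N0=(alive,v0) N0.N1=(alive,v0) N0.N2=(alive,v0) N0.N3=(suspect,v1) | N2.N0=(alive,v0) N2.N1=(alive,v0) N2.N2=(alive,v0) N2.N3=(suspect,v1)
Op 8: N3 marks N0=dead -> (dead,v1)

Answer: N0=alive,0 N1=alive,0 N2=alive,0 N3=suspect,1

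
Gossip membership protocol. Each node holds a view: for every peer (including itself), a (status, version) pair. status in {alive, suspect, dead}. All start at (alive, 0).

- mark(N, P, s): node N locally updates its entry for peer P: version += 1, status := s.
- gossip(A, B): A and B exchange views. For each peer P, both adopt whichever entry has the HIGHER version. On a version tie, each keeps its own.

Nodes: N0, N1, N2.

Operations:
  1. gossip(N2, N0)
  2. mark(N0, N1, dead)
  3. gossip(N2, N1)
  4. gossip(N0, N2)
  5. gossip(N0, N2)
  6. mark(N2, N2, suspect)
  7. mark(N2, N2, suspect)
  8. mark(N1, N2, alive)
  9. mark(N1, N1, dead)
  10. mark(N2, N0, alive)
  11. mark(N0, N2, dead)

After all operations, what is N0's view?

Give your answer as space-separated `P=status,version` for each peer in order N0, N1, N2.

Answer: N0=alive,0 N1=dead,1 N2=dead,1

Derivation:
Op 1: gossip N2<->N0 -> N2.N0=(alive,v0) N2.N1=(alive,v0) N2.N2=(alive,v0) | N0.N0=(alive,v0) N0.N1=(alive,v0) N0.N2=(alive,v0)
Op 2: N0 marks N1=dead -> (dead,v1)
Op 3: gossip N2<->N1 -> N2.N0=(alive,v0) N2.N1=(alive,v0) N2.N2=(alive,v0) | N1.N0=(alive,v0) N1.N1=(alive,v0) N1.N2=(alive,v0)
Op 4: gossip N0<->N2 -> N0.N0=(alive,v0) N0.N1=(dead,v1) N0.N2=(alive,v0) | N2.N0=(alive,v0) N2.N1=(dead,v1) N2.N2=(alive,v0)
Op 5: gossip N0<->N2 -> N0.N0=(alive,v0) N0.N1=(dead,v1) N0.N2=(alive,v0) | N2.N0=(alive,v0) N2.N1=(dead,v1) N2.N2=(alive,v0)
Op 6: N2 marks N2=suspect -> (suspect,v1)
Op 7: N2 marks N2=suspect -> (suspect,v2)
Op 8: N1 marks N2=alive -> (alive,v1)
Op 9: N1 marks N1=dead -> (dead,v1)
Op 10: N2 marks N0=alive -> (alive,v1)
Op 11: N0 marks N2=dead -> (dead,v1)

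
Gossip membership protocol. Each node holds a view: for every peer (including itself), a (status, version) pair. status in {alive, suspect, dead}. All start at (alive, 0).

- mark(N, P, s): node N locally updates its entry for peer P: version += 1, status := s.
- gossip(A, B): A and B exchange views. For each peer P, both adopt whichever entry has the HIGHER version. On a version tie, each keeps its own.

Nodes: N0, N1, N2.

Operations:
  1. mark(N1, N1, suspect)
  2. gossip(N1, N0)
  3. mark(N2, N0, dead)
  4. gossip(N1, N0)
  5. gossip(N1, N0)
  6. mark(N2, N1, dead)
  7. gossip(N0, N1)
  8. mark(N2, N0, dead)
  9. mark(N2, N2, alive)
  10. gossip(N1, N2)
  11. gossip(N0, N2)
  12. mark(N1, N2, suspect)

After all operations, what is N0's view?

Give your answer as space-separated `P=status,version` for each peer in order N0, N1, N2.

Op 1: N1 marks N1=suspect -> (suspect,v1)
Op 2: gossip N1<->N0 -> N1.N0=(alive,v0) N1.N1=(suspect,v1) N1.N2=(alive,v0) | N0.N0=(alive,v0) N0.N1=(suspect,v1) N0.N2=(alive,v0)
Op 3: N2 marks N0=dead -> (dead,v1)
Op 4: gossip N1<->N0 -> N1.N0=(alive,v0) N1.N1=(suspect,v1) N1.N2=(alive,v0) | N0.N0=(alive,v0) N0.N1=(suspect,v1) N0.N2=(alive,v0)
Op 5: gossip N1<->N0 -> N1.N0=(alive,v0) N1.N1=(suspect,v1) N1.N2=(alive,v0) | N0.N0=(alive,v0) N0.N1=(suspect,v1) N0.N2=(alive,v0)
Op 6: N2 marks N1=dead -> (dead,v1)
Op 7: gossip N0<->N1 -> N0.N0=(alive,v0) N0.N1=(suspect,v1) N0.N2=(alive,v0) | N1.N0=(alive,v0) N1.N1=(suspect,v1) N1.N2=(alive,v0)
Op 8: N2 marks N0=dead -> (dead,v2)
Op 9: N2 marks N2=alive -> (alive,v1)
Op 10: gossip N1<->N2 -> N1.N0=(dead,v2) N1.N1=(suspect,v1) N1.N2=(alive,v1) | N2.N0=(dead,v2) N2.N1=(dead,v1) N2.N2=(alive,v1)
Op 11: gossip N0<->N2 -> N0.N0=(dead,v2) N0.N1=(suspect,v1) N0.N2=(alive,v1) | N2.N0=(dead,v2) N2.N1=(dead,v1) N2.N2=(alive,v1)
Op 12: N1 marks N2=suspect -> (suspect,v2)

Answer: N0=dead,2 N1=suspect,1 N2=alive,1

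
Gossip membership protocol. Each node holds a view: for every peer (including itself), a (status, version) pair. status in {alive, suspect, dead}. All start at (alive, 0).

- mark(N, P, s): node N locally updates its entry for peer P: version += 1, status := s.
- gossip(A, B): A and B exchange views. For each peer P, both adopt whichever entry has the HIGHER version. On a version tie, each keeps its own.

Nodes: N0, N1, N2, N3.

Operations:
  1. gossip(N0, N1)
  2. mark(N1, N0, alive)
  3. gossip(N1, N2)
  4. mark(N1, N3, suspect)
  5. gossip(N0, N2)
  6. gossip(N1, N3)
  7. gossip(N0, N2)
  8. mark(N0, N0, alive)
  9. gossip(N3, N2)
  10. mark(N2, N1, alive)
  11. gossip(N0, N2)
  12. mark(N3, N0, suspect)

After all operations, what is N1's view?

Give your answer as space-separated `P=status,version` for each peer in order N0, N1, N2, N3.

Op 1: gossip N0<->N1 -> N0.N0=(alive,v0) N0.N1=(alive,v0) N0.N2=(alive,v0) N0.N3=(alive,v0) | N1.N0=(alive,v0) N1.N1=(alive,v0) N1.N2=(alive,v0) N1.N3=(alive,v0)
Op 2: N1 marks N0=alive -> (alive,v1)
Op 3: gossip N1<->N2 -> N1.N0=(alive,v1) N1.N1=(alive,v0) N1.N2=(alive,v0) N1.N3=(alive,v0) | N2.N0=(alive,v1) N2.N1=(alive,v0) N2.N2=(alive,v0) N2.N3=(alive,v0)
Op 4: N1 marks N3=suspect -> (suspect,v1)
Op 5: gossip N0<->N2 -> N0.N0=(alive,v1) N0.N1=(alive,v0) N0.N2=(alive,v0) N0.N3=(alive,v0) | N2.N0=(alive,v1) N2.N1=(alive,v0) N2.N2=(alive,v0) N2.N3=(alive,v0)
Op 6: gossip N1<->N3 -> N1.N0=(alive,v1) N1.N1=(alive,v0) N1.N2=(alive,v0) N1.N3=(suspect,v1) | N3.N0=(alive,v1) N3.N1=(alive,v0) N3.N2=(alive,v0) N3.N3=(suspect,v1)
Op 7: gossip N0<->N2 -> N0.N0=(alive,v1) N0.N1=(alive,v0) N0.N2=(alive,v0) N0.N3=(alive,v0) | N2.N0=(alive,v1) N2.N1=(alive,v0) N2.N2=(alive,v0) N2.N3=(alive,v0)
Op 8: N0 marks N0=alive -> (alive,v2)
Op 9: gossip N3<->N2 -> N3.N0=(alive,v1) N3.N1=(alive,v0) N3.N2=(alive,v0) N3.N3=(suspect,v1) | N2.N0=(alive,v1) N2.N1=(alive,v0) N2.N2=(alive,v0) N2.N3=(suspect,v1)
Op 10: N2 marks N1=alive -> (alive,v1)
Op 11: gossip N0<->N2 -> N0.N0=(alive,v2) N0.N1=(alive,v1) N0.N2=(alive,v0) N0.N3=(suspect,v1) | N2.N0=(alive,v2) N2.N1=(alive,v1) N2.N2=(alive,v0) N2.N3=(suspect,v1)
Op 12: N3 marks N0=suspect -> (suspect,v2)

Answer: N0=alive,1 N1=alive,0 N2=alive,0 N3=suspect,1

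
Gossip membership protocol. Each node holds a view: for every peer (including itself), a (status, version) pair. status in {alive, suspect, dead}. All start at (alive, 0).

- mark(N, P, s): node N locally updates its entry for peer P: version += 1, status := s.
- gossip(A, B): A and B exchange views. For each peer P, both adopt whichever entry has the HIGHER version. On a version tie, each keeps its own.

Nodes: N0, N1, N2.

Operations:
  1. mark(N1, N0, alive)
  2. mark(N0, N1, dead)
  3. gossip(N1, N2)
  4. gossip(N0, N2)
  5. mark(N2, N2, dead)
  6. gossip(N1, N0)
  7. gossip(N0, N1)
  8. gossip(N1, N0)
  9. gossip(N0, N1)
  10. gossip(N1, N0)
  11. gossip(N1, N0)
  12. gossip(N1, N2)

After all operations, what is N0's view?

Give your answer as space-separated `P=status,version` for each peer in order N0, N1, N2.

Op 1: N1 marks N0=alive -> (alive,v1)
Op 2: N0 marks N1=dead -> (dead,v1)
Op 3: gossip N1<->N2 -> N1.N0=(alive,v1) N1.N1=(alive,v0) N1.N2=(alive,v0) | N2.N0=(alive,v1) N2.N1=(alive,v0) N2.N2=(alive,v0)
Op 4: gossip N0<->N2 -> N0.N0=(alive,v1) N0.N1=(dead,v1) N0.N2=(alive,v0) | N2.N0=(alive,v1) N2.N1=(dead,v1) N2.N2=(alive,v0)
Op 5: N2 marks N2=dead -> (dead,v1)
Op 6: gossip N1<->N0 -> N1.N0=(alive,v1) N1.N1=(dead,v1) N1.N2=(alive,v0) | N0.N0=(alive,v1) N0.N1=(dead,v1) N0.N2=(alive,v0)
Op 7: gossip N0<->N1 -> N0.N0=(alive,v1) N0.N1=(dead,v1) N0.N2=(alive,v0) | N1.N0=(alive,v1) N1.N1=(dead,v1) N1.N2=(alive,v0)
Op 8: gossip N1<->N0 -> N1.N0=(alive,v1) N1.N1=(dead,v1) N1.N2=(alive,v0) | N0.N0=(alive,v1) N0.N1=(dead,v1) N0.N2=(alive,v0)
Op 9: gossip N0<->N1 -> N0.N0=(alive,v1) N0.N1=(dead,v1) N0.N2=(alive,v0) | N1.N0=(alive,v1) N1.N1=(dead,v1) N1.N2=(alive,v0)
Op 10: gossip N1<->N0 -> N1.N0=(alive,v1) N1.N1=(dead,v1) N1.N2=(alive,v0) | N0.N0=(alive,v1) N0.N1=(dead,v1) N0.N2=(alive,v0)
Op 11: gossip N1<->N0 -> N1.N0=(alive,v1) N1.N1=(dead,v1) N1.N2=(alive,v0) | N0.N0=(alive,v1) N0.N1=(dead,v1) N0.N2=(alive,v0)
Op 12: gossip N1<->N2 -> N1.N0=(alive,v1) N1.N1=(dead,v1) N1.N2=(dead,v1) | N2.N0=(alive,v1) N2.N1=(dead,v1) N2.N2=(dead,v1)

Answer: N0=alive,1 N1=dead,1 N2=alive,0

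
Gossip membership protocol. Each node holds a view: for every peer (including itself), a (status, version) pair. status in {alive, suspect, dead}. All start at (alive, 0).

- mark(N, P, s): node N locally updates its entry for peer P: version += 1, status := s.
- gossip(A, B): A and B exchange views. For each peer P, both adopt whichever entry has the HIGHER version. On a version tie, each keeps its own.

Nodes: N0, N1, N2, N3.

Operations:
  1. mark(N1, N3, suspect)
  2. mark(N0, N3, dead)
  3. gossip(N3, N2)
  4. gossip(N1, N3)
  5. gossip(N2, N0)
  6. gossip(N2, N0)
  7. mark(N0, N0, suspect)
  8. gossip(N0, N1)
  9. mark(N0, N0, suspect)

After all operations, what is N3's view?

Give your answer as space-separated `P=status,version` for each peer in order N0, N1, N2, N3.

Answer: N0=alive,0 N1=alive,0 N2=alive,0 N3=suspect,1

Derivation:
Op 1: N1 marks N3=suspect -> (suspect,v1)
Op 2: N0 marks N3=dead -> (dead,v1)
Op 3: gossip N3<->N2 -> N3.N0=(alive,v0) N3.N1=(alive,v0) N3.N2=(alive,v0) N3.N3=(alive,v0) | N2.N0=(alive,v0) N2.N1=(alive,v0) N2.N2=(alive,v0) N2.N3=(alive,v0)
Op 4: gossip N1<->N3 -> N1.N0=(alive,v0) N1.N1=(alive,v0) N1.N2=(alive,v0) N1.N3=(suspect,v1) | N3.N0=(alive,v0) N3.N1=(alive,v0) N3.N2=(alive,v0) N3.N3=(suspect,v1)
Op 5: gossip N2<->N0 -> N2.N0=(alive,v0) N2.N1=(alive,v0) N2.N2=(alive,v0) N2.N3=(dead,v1) | N0.N0=(alive,v0) N0.N1=(alive,v0) N0.N2=(alive,v0) N0.N3=(dead,v1)
Op 6: gossip N2<->N0 -> N2.N0=(alive,v0) N2.N1=(alive,v0) N2.N2=(alive,v0) N2.N3=(dead,v1) | N0.N0=(alive,v0) N0.N1=(alive,v0) N0.N2=(alive,v0) N0.N3=(dead,v1)
Op 7: N0 marks N0=suspect -> (suspect,v1)
Op 8: gossip N0<->N1 -> N0.N0=(suspect,v1) N0.N1=(alive,v0) N0.N2=(alive,v0) N0.N3=(dead,v1) | N1.N0=(suspect,v1) N1.N1=(alive,v0) N1.N2=(alive,v0) N1.N3=(suspect,v1)
Op 9: N0 marks N0=suspect -> (suspect,v2)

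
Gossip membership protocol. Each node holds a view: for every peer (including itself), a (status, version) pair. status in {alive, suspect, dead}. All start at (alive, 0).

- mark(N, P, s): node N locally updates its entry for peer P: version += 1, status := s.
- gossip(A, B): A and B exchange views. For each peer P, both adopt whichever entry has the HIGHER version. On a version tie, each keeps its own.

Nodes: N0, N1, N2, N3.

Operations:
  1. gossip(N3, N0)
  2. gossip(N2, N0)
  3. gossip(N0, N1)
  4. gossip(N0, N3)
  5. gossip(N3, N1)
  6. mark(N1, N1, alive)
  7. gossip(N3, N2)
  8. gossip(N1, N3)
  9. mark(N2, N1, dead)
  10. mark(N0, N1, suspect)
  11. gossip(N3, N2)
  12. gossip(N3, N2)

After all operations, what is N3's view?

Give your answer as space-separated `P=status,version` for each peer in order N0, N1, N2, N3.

Answer: N0=alive,0 N1=alive,1 N2=alive,0 N3=alive,0

Derivation:
Op 1: gossip N3<->N0 -> N3.N0=(alive,v0) N3.N1=(alive,v0) N3.N2=(alive,v0) N3.N3=(alive,v0) | N0.N0=(alive,v0) N0.N1=(alive,v0) N0.N2=(alive,v0) N0.N3=(alive,v0)
Op 2: gossip N2<->N0 -> N2.N0=(alive,v0) N2.N1=(alive,v0) N2.N2=(alive,v0) N2.N3=(alive,v0) | N0.N0=(alive,v0) N0.N1=(alive,v0) N0.N2=(alive,v0) N0.N3=(alive,v0)
Op 3: gossip N0<->N1 -> N0.N0=(alive,v0) N0.N1=(alive,v0) N0.N2=(alive,v0) N0.N3=(alive,v0) | N1.N0=(alive,v0) N1.N1=(alive,v0) N1.N2=(alive,v0) N1.N3=(alive,v0)
Op 4: gossip N0<->N3 -> N0.N0=(alive,v0) N0.N1=(alive,v0) N0.N2=(alive,v0) N0.N3=(alive,v0) | N3.N0=(alive,v0) N3.N1=(alive,v0) N3.N2=(alive,v0) N3.N3=(alive,v0)
Op 5: gossip N3<->N1 -> N3.N0=(alive,v0) N3.N1=(alive,v0) N3.N2=(alive,v0) N3.N3=(alive,v0) | N1.N0=(alive,v0) N1.N1=(alive,v0) N1.N2=(alive,v0) N1.N3=(alive,v0)
Op 6: N1 marks N1=alive -> (alive,v1)
Op 7: gossip N3<->N2 -> N3.N0=(alive,v0) N3.N1=(alive,v0) N3.N2=(alive,v0) N3.N3=(alive,v0) | N2.N0=(alive,v0) N2.N1=(alive,v0) N2.N2=(alive,v0) N2.N3=(alive,v0)
Op 8: gossip N1<->N3 -> N1.N0=(alive,v0) N1.N1=(alive,v1) N1.N2=(alive,v0) N1.N3=(alive,v0) | N3.N0=(alive,v0) N3.N1=(alive,v1) N3.N2=(alive,v0) N3.N3=(alive,v0)
Op 9: N2 marks N1=dead -> (dead,v1)
Op 10: N0 marks N1=suspect -> (suspect,v1)
Op 11: gossip N3<->N2 -> N3.N0=(alive,v0) N3.N1=(alive,v1) N3.N2=(alive,v0) N3.N3=(alive,v0) | N2.N0=(alive,v0) N2.N1=(dead,v1) N2.N2=(alive,v0) N2.N3=(alive,v0)
Op 12: gossip N3<->N2 -> N3.N0=(alive,v0) N3.N1=(alive,v1) N3.N2=(alive,v0) N3.N3=(alive,v0) | N2.N0=(alive,v0) N2.N1=(dead,v1) N2.N2=(alive,v0) N2.N3=(alive,v0)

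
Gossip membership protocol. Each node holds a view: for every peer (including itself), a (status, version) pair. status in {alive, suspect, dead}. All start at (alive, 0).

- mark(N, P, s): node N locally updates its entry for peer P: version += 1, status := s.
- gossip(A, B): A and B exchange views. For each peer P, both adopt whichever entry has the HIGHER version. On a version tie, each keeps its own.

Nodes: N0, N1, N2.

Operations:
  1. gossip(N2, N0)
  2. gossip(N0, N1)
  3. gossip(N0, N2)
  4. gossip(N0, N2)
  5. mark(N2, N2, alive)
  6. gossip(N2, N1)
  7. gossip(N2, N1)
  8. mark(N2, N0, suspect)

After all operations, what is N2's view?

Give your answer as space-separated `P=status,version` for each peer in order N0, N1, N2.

Op 1: gossip N2<->N0 -> N2.N0=(alive,v0) N2.N1=(alive,v0) N2.N2=(alive,v0) | N0.N0=(alive,v0) N0.N1=(alive,v0) N0.N2=(alive,v0)
Op 2: gossip N0<->N1 -> N0.N0=(alive,v0) N0.N1=(alive,v0) N0.N2=(alive,v0) | N1.N0=(alive,v0) N1.N1=(alive,v0) N1.N2=(alive,v0)
Op 3: gossip N0<->N2 -> N0.N0=(alive,v0) N0.N1=(alive,v0) N0.N2=(alive,v0) | N2.N0=(alive,v0) N2.N1=(alive,v0) N2.N2=(alive,v0)
Op 4: gossip N0<->N2 -> N0.N0=(alive,v0) N0.N1=(alive,v0) N0.N2=(alive,v0) | N2.N0=(alive,v0) N2.N1=(alive,v0) N2.N2=(alive,v0)
Op 5: N2 marks N2=alive -> (alive,v1)
Op 6: gossip N2<->N1 -> N2.N0=(alive,v0) N2.N1=(alive,v0) N2.N2=(alive,v1) | N1.N0=(alive,v0) N1.N1=(alive,v0) N1.N2=(alive,v1)
Op 7: gossip N2<->N1 -> N2.N0=(alive,v0) N2.N1=(alive,v0) N2.N2=(alive,v1) | N1.N0=(alive,v0) N1.N1=(alive,v0) N1.N2=(alive,v1)
Op 8: N2 marks N0=suspect -> (suspect,v1)

Answer: N0=suspect,1 N1=alive,0 N2=alive,1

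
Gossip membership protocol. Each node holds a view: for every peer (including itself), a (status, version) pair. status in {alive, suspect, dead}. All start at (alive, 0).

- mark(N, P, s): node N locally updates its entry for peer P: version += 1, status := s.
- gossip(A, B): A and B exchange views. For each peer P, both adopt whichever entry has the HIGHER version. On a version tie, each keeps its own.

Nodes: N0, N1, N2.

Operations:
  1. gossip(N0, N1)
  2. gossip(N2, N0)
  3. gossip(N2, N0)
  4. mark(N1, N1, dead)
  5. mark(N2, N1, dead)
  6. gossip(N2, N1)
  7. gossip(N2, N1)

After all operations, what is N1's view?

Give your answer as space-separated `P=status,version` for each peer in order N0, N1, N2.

Op 1: gossip N0<->N1 -> N0.N0=(alive,v0) N0.N1=(alive,v0) N0.N2=(alive,v0) | N1.N0=(alive,v0) N1.N1=(alive,v0) N1.N2=(alive,v0)
Op 2: gossip N2<->N0 -> N2.N0=(alive,v0) N2.N1=(alive,v0) N2.N2=(alive,v0) | N0.N0=(alive,v0) N0.N1=(alive,v0) N0.N2=(alive,v0)
Op 3: gossip N2<->N0 -> N2.N0=(alive,v0) N2.N1=(alive,v0) N2.N2=(alive,v0) | N0.N0=(alive,v0) N0.N1=(alive,v0) N0.N2=(alive,v0)
Op 4: N1 marks N1=dead -> (dead,v1)
Op 5: N2 marks N1=dead -> (dead,v1)
Op 6: gossip N2<->N1 -> N2.N0=(alive,v0) N2.N1=(dead,v1) N2.N2=(alive,v0) | N1.N0=(alive,v0) N1.N1=(dead,v1) N1.N2=(alive,v0)
Op 7: gossip N2<->N1 -> N2.N0=(alive,v0) N2.N1=(dead,v1) N2.N2=(alive,v0) | N1.N0=(alive,v0) N1.N1=(dead,v1) N1.N2=(alive,v0)

Answer: N0=alive,0 N1=dead,1 N2=alive,0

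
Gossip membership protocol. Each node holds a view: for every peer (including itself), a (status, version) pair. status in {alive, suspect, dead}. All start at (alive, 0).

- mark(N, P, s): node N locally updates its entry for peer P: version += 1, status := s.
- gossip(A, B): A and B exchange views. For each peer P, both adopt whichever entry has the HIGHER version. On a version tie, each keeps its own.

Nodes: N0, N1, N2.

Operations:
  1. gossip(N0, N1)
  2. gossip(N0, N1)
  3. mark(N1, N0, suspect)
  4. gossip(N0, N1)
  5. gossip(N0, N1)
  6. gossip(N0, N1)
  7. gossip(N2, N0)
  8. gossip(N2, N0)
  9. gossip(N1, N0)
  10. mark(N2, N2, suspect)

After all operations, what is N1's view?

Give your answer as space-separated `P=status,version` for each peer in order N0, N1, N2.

Answer: N0=suspect,1 N1=alive,0 N2=alive,0

Derivation:
Op 1: gossip N0<->N1 -> N0.N0=(alive,v0) N0.N1=(alive,v0) N0.N2=(alive,v0) | N1.N0=(alive,v0) N1.N1=(alive,v0) N1.N2=(alive,v0)
Op 2: gossip N0<->N1 -> N0.N0=(alive,v0) N0.N1=(alive,v0) N0.N2=(alive,v0) | N1.N0=(alive,v0) N1.N1=(alive,v0) N1.N2=(alive,v0)
Op 3: N1 marks N0=suspect -> (suspect,v1)
Op 4: gossip N0<->N1 -> N0.N0=(suspect,v1) N0.N1=(alive,v0) N0.N2=(alive,v0) | N1.N0=(suspect,v1) N1.N1=(alive,v0) N1.N2=(alive,v0)
Op 5: gossip N0<->N1 -> N0.N0=(suspect,v1) N0.N1=(alive,v0) N0.N2=(alive,v0) | N1.N0=(suspect,v1) N1.N1=(alive,v0) N1.N2=(alive,v0)
Op 6: gossip N0<->N1 -> N0.N0=(suspect,v1) N0.N1=(alive,v0) N0.N2=(alive,v0) | N1.N0=(suspect,v1) N1.N1=(alive,v0) N1.N2=(alive,v0)
Op 7: gossip N2<->N0 -> N2.N0=(suspect,v1) N2.N1=(alive,v0) N2.N2=(alive,v0) | N0.N0=(suspect,v1) N0.N1=(alive,v0) N0.N2=(alive,v0)
Op 8: gossip N2<->N0 -> N2.N0=(suspect,v1) N2.N1=(alive,v0) N2.N2=(alive,v0) | N0.N0=(suspect,v1) N0.N1=(alive,v0) N0.N2=(alive,v0)
Op 9: gossip N1<->N0 -> N1.N0=(suspect,v1) N1.N1=(alive,v0) N1.N2=(alive,v0) | N0.N0=(suspect,v1) N0.N1=(alive,v0) N0.N2=(alive,v0)
Op 10: N2 marks N2=suspect -> (suspect,v1)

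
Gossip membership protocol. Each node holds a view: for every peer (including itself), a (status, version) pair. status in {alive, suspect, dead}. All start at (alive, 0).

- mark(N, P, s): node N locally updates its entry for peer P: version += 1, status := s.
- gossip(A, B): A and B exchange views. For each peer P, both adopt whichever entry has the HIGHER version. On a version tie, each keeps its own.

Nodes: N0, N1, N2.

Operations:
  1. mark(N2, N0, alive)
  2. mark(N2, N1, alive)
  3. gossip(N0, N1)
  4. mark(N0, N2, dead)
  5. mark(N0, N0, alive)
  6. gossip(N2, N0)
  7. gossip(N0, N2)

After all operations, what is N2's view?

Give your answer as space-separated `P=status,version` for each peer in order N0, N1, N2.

Op 1: N2 marks N0=alive -> (alive,v1)
Op 2: N2 marks N1=alive -> (alive,v1)
Op 3: gossip N0<->N1 -> N0.N0=(alive,v0) N0.N1=(alive,v0) N0.N2=(alive,v0) | N1.N0=(alive,v0) N1.N1=(alive,v0) N1.N2=(alive,v0)
Op 4: N0 marks N2=dead -> (dead,v1)
Op 5: N0 marks N0=alive -> (alive,v1)
Op 6: gossip N2<->N0 -> N2.N0=(alive,v1) N2.N1=(alive,v1) N2.N2=(dead,v1) | N0.N0=(alive,v1) N0.N1=(alive,v1) N0.N2=(dead,v1)
Op 7: gossip N0<->N2 -> N0.N0=(alive,v1) N0.N1=(alive,v1) N0.N2=(dead,v1) | N2.N0=(alive,v1) N2.N1=(alive,v1) N2.N2=(dead,v1)

Answer: N0=alive,1 N1=alive,1 N2=dead,1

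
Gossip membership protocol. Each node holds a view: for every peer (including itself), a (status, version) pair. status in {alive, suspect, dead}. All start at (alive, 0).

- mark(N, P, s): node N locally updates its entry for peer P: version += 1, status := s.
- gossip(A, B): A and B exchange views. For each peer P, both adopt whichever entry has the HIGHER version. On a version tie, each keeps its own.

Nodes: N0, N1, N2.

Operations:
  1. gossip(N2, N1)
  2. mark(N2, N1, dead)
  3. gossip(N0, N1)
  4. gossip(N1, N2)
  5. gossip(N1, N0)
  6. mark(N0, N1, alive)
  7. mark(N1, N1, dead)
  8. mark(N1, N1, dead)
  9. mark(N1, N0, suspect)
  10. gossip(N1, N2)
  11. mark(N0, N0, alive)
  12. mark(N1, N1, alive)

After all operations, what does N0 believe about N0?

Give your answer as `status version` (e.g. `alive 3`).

Answer: alive 1

Derivation:
Op 1: gossip N2<->N1 -> N2.N0=(alive,v0) N2.N1=(alive,v0) N2.N2=(alive,v0) | N1.N0=(alive,v0) N1.N1=(alive,v0) N1.N2=(alive,v0)
Op 2: N2 marks N1=dead -> (dead,v1)
Op 3: gossip N0<->N1 -> N0.N0=(alive,v0) N0.N1=(alive,v0) N0.N2=(alive,v0) | N1.N0=(alive,v0) N1.N1=(alive,v0) N1.N2=(alive,v0)
Op 4: gossip N1<->N2 -> N1.N0=(alive,v0) N1.N1=(dead,v1) N1.N2=(alive,v0) | N2.N0=(alive,v0) N2.N1=(dead,v1) N2.N2=(alive,v0)
Op 5: gossip N1<->N0 -> N1.N0=(alive,v0) N1.N1=(dead,v1) N1.N2=(alive,v0) | N0.N0=(alive,v0) N0.N1=(dead,v1) N0.N2=(alive,v0)
Op 6: N0 marks N1=alive -> (alive,v2)
Op 7: N1 marks N1=dead -> (dead,v2)
Op 8: N1 marks N1=dead -> (dead,v3)
Op 9: N1 marks N0=suspect -> (suspect,v1)
Op 10: gossip N1<->N2 -> N1.N0=(suspect,v1) N1.N1=(dead,v3) N1.N2=(alive,v0) | N2.N0=(suspect,v1) N2.N1=(dead,v3) N2.N2=(alive,v0)
Op 11: N0 marks N0=alive -> (alive,v1)
Op 12: N1 marks N1=alive -> (alive,v4)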